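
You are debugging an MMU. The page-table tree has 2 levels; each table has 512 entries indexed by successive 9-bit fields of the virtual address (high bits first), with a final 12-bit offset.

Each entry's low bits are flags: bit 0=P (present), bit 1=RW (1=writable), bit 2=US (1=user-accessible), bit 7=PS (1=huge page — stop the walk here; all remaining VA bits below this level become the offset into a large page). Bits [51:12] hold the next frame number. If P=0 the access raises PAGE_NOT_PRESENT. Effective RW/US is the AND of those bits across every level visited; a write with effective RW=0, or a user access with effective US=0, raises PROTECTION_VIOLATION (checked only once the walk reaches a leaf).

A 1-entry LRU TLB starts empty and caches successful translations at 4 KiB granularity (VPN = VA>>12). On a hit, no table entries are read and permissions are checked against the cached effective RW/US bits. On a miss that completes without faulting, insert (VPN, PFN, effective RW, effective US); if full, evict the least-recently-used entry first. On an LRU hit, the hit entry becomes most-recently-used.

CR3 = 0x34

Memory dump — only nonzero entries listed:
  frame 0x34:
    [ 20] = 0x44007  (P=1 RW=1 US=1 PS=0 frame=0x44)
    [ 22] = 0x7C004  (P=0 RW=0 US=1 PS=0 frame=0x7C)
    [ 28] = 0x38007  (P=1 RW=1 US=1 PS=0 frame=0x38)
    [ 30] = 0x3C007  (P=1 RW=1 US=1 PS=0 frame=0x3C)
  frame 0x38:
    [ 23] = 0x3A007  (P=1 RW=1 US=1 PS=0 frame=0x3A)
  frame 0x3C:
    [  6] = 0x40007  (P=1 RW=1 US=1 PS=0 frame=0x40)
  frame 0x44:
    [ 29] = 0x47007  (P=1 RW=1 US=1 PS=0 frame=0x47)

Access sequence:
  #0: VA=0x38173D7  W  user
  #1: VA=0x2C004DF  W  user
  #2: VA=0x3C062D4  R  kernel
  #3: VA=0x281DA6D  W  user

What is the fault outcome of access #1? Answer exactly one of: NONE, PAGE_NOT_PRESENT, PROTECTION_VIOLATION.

Trace:
#0 VA=0x38173D7 (w,user):
  lvl0: tbl 0x34, slot 28 ⇒ 0x38007 (P1/RW1/US1/PS0)
  lvl1: tbl 0x38, slot 23 ⇒ 0x3A007 (P1/RW1/US1/PS0)
  ⇒ phys 0x3A3D7  [2 reads]
#1 VA=0x2C004DF (w,user):
  lvl0: tbl 0x34, slot 22 ⇒ 0x7C004 (P0/RW0/US1/PS0)
  ✗ PAGE_NOT_PRESENT  [1 reads]
#2 VA=0x3C062D4 (r,kernel):
  lvl0: tbl 0x34, slot 30 ⇒ 0x3C007 (P1/RW1/US1/PS0)
  lvl1: tbl 0x3C, slot 6 ⇒ 0x40007 (P1/RW1/US1/PS0)
  ⇒ phys 0x402D4  [2 reads]
#3 VA=0x281DA6D (w,user):
  lvl0: tbl 0x34, slot 20 ⇒ 0x44007 (P1/RW1/US1/PS0)
  lvl1: tbl 0x44, slot 29 ⇒ 0x47007 (P1/RW1/US1/PS0)
  ⇒ phys 0x47A6D  [2 reads]

Access #1 fault: PAGE_NOT_PRESENT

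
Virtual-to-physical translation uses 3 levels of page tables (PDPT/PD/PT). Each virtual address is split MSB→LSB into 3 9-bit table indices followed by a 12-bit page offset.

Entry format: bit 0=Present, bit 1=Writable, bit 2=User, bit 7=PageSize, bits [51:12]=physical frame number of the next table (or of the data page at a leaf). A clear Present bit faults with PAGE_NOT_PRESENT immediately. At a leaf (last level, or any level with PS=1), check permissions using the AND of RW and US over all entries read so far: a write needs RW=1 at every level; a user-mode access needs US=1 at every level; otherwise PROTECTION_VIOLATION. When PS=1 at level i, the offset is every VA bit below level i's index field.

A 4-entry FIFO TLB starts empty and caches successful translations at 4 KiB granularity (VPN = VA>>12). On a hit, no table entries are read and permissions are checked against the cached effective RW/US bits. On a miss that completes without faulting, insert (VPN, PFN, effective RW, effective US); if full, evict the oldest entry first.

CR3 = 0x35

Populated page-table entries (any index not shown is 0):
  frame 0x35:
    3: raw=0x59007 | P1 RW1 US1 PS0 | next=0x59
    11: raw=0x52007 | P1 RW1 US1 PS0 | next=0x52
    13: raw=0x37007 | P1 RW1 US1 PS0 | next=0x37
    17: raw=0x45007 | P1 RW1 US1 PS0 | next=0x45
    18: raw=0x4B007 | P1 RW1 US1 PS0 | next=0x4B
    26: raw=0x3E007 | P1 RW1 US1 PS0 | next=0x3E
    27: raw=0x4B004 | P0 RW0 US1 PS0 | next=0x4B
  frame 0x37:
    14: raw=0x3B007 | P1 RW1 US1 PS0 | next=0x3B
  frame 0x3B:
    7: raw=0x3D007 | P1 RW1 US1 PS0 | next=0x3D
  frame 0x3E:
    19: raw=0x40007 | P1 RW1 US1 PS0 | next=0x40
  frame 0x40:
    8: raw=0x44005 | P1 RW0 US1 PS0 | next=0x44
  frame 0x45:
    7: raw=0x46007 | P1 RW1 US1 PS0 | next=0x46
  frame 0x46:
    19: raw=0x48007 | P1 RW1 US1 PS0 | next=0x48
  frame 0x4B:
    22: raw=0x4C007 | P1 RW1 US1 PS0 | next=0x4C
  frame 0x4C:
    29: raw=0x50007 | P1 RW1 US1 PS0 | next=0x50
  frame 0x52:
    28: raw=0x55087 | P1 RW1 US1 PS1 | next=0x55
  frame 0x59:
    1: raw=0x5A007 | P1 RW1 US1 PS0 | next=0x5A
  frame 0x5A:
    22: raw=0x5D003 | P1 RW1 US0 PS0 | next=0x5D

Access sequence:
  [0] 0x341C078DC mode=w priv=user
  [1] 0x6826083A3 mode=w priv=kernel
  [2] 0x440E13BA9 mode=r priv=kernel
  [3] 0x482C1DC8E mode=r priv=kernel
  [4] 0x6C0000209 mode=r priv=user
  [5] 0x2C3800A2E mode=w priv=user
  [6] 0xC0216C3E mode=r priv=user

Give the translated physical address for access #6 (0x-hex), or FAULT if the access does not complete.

Walk each access:
#0 VA=0x341C078DC (w,user):
  L0: frame=0x35 idx=13 entry=0x37007 [P=1 RW=1 US=1 PS=0]
  L1: frame=0x37 idx=14 entry=0x3B007 [P=1 RW=1 US=1 PS=0]
  L2: frame=0x3B idx=7 entry=0x3D007 [P=1 RW=1 US=1 PS=0]
  → PA=0x3D8DC  (3 entries read)
#1 VA=0x6826083A3 (w,kernel):
  L0: frame=0x35 idx=26 entry=0x3E007 [P=1 RW=1 US=1 PS=0]
  L1: frame=0x3E idx=19 entry=0x40007 [P=1 RW=1 US=1 PS=0]
  L2: frame=0x40 idx=8 entry=0x44005 [P=1 RW=0 US=1 PS=0]
  → PROTECTION_VIOLATION  (3 entries read)
#2 VA=0x440E13BA9 (r,kernel):
  L0: frame=0x35 idx=17 entry=0x45007 [P=1 RW=1 US=1 PS=0]
  L1: frame=0x45 idx=7 entry=0x46007 [P=1 RW=1 US=1 PS=0]
  L2: frame=0x46 idx=19 entry=0x48007 [P=1 RW=1 US=1 PS=0]
  → PA=0x48BA9  (3 entries read)
#3 VA=0x482C1DC8E (r,kernel):
  L0: frame=0x35 idx=18 entry=0x4B007 [P=1 RW=1 US=1 PS=0]
  L1: frame=0x4B idx=22 entry=0x4C007 [P=1 RW=1 US=1 PS=0]
  L2: frame=0x4C idx=29 entry=0x50007 [P=1 RW=1 US=1 PS=0]
  → PA=0x50C8E  (3 entries read)
#4 VA=0x6C0000209 (r,user):
  L0: frame=0x35 idx=27 entry=0x4B004 [P=0 RW=0 US=1 PS=0]
  → PAGE_NOT_PRESENT  (1 entries read)
#5 VA=0x2C3800A2E (w,user):
  L0: frame=0x35 idx=11 entry=0x52007 [P=1 RW=1 US=1 PS=0]
  L1: frame=0x52 idx=28 entry=0x55087 [P=1 RW=1 US=1 PS=1]
  → PA=0x55A2E (huge @L1)  (2 entries read)
#6 VA=0xC0216C3E (r,user):
  L0: frame=0x35 idx=3 entry=0x59007 [P=1 RW=1 US=1 PS=0]
  L1: frame=0x59 idx=1 entry=0x5A007 [P=1 RW=1 US=1 PS=0]
  L2: frame=0x5A idx=22 entry=0x5D003 [P=1 RW=1 US=0 PS=0]
  → PROTECTION_VIOLATION  (3 entries read)

Access #6 PA: FAULT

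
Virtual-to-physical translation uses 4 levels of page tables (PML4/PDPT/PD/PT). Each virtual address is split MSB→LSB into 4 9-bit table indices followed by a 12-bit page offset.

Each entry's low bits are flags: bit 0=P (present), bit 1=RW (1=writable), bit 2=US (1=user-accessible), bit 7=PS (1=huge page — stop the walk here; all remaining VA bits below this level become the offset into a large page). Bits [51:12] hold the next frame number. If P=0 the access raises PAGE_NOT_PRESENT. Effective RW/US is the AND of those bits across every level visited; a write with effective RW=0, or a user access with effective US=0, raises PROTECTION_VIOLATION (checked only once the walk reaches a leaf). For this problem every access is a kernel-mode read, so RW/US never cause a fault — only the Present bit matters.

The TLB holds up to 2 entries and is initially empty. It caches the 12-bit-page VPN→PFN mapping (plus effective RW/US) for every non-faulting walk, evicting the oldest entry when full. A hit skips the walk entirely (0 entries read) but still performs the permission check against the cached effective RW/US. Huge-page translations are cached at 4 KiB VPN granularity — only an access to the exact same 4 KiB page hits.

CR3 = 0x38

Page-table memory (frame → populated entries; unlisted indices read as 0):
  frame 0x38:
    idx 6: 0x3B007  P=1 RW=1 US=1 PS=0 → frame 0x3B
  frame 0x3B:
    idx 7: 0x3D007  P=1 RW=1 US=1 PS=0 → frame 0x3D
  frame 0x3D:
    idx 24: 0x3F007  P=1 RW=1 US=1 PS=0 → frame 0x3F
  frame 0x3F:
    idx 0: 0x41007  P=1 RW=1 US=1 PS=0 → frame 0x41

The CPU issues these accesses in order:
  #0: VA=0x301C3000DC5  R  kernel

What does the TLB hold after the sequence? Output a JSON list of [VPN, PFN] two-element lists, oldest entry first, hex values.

Trace:
#0 VA=0x301C3000DC5 (r,kernel):
  L0: frame=0x38 idx=6 entry=0x3B007 [P=1 RW=1 US=1 PS=0]
  L1: frame=0x3B idx=7 entry=0x3D007 [P=1 RW=1 US=1 PS=0]
  L2: frame=0x3D idx=24 entry=0x3F007 [P=1 RW=1 US=1 PS=0]
  L3: frame=0x3F idx=0 entry=0x41007 [P=1 RW=1 US=1 PS=0]
  → PA=0x41DC5  (4 entries read)

TLB: [["0x301C3000", "0x41"]]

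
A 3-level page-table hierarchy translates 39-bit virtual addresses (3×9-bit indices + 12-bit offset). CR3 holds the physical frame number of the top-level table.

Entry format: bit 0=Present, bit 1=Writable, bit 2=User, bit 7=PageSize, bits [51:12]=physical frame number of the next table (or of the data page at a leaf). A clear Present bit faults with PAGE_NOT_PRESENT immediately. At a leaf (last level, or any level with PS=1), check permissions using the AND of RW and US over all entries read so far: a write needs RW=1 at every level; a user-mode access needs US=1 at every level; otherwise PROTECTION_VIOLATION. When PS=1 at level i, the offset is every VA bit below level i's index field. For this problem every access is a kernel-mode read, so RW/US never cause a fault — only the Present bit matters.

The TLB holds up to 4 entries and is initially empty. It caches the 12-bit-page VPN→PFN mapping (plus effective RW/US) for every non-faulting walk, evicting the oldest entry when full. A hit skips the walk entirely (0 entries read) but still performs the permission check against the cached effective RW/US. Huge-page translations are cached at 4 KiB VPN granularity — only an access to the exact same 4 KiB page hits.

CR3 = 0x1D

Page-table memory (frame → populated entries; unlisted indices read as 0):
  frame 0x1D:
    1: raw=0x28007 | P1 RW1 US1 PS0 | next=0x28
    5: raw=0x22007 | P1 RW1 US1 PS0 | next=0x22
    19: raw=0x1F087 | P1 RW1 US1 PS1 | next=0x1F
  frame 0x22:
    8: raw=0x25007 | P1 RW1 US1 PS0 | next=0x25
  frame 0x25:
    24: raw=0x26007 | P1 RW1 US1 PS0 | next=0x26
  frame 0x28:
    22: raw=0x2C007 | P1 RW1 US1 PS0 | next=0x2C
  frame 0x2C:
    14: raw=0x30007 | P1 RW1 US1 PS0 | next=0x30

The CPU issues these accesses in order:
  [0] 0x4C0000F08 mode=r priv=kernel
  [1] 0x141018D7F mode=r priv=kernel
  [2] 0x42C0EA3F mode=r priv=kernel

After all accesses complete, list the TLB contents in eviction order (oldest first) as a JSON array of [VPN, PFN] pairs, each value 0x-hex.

Walk each access:
#0 VA=0x4C0000F08 (r,kernel):
  L0 @0x1D[19] → 0x1F087  P=1,RW=1,US=1,PS=1
  → PA=0x1FF08 (huge @L0)  (1 entries read)
#1 VA=0x141018D7F (r,kernel):
  L0 @0x1D[5] → 0x22007  P=1,RW=1,US=1,PS=0
  L1 @0x22[8] → 0x25007  P=1,RW=1,US=1,PS=0
  L2 @0x25[24] → 0x26007  P=1,RW=1,US=1,PS=0
  → PA=0x26D7F  (3 entries read)
#2 VA=0x42C0EA3F (r,kernel):
  L0 @0x1D[1] → 0x28007  P=1,RW=1,US=1,PS=0
  L1 @0x28[22] → 0x2C007  P=1,RW=1,US=1,PS=0
  L2 @0x2C[14] → 0x30007  P=1,RW=1,US=1,PS=0
  → PA=0x30A3F  (3 entries read)

TLB: [["0x4C0000", "0x1F"], ["0x141018", "0x26"], ["0x42C0E", "0x30"]]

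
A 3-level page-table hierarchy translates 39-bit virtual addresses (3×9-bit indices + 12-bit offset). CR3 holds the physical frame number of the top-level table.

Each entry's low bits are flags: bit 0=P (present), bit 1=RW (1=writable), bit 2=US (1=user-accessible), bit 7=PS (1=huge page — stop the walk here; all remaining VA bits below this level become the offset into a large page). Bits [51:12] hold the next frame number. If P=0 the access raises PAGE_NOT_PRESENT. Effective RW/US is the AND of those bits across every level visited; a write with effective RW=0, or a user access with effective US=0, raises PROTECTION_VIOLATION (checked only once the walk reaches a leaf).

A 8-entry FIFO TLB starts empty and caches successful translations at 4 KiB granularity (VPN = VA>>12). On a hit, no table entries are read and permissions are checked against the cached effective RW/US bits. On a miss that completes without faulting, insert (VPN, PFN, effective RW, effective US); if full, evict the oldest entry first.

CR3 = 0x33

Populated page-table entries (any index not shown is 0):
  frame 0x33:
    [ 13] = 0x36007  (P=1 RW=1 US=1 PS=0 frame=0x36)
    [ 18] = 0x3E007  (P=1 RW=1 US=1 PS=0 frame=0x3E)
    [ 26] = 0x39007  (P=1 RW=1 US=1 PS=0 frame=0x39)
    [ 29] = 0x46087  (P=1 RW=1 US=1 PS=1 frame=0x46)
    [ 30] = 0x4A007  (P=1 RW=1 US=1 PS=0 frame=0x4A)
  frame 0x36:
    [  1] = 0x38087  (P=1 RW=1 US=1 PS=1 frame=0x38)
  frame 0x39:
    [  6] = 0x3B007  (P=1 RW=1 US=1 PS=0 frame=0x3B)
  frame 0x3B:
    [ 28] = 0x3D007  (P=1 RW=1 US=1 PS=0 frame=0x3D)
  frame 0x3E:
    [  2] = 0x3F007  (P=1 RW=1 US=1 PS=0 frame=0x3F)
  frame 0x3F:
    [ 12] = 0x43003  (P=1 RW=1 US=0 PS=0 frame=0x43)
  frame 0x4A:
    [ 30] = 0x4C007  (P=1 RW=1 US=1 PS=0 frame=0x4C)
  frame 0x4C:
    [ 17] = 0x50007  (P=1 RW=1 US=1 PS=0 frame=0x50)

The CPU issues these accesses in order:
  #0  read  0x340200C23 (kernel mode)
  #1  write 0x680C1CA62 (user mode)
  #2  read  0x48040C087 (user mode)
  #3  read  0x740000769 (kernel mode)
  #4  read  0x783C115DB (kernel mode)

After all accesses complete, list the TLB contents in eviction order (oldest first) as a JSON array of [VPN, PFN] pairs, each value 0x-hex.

Walk each access:
#0 VA=0x340200C23 (r,kernel):
  L0 @0x33[13] → 0x36007  P=1,RW=1,US=1,PS=0
  L1 @0x36[1] → 0x38087  P=1,RW=1,US=1,PS=1
  ✓ 0x38C23 (huge @L1)  — 2 lookups
#1 VA=0x680C1CA62 (w,user):
  L0 @0x33[26] → 0x39007  P=1,RW=1,US=1,PS=0
  L1 @0x39[6] → 0x3B007  P=1,RW=1,US=1,PS=0
  L2 @0x3B[28] → 0x3D007  P=1,RW=1,US=1,PS=0
  ✓ 0x3DA62  — 3 lookups
#2 VA=0x48040C087 (r,user):
  L0 @0x33[18] → 0x3E007  P=1,RW=1,US=1,PS=0
  L1 @0x3E[2] → 0x3F007  P=1,RW=1,US=1,PS=0
  L2 @0x3F[12] → 0x43003  P=1,RW=1,US=0,PS=0
  ✗ PROTECTION_VIOLATION  [3 reads]
#3 VA=0x740000769 (r,kernel):
  L0 @0x33[29] → 0x46087  P=1,RW=1,US=1,PS=1
  ✓ 0x46769 (huge @L0)  — 1 lookups
#4 VA=0x783C115DB (r,kernel):
  L0 @0x33[30] → 0x4A007  P=1,RW=1,US=1,PS=0
  L1 @0x4A[30] → 0x4C007  P=1,RW=1,US=1,PS=0
  L2 @0x4C[17] → 0x50007  P=1,RW=1,US=1,PS=0
  ✓ 0x505DB  — 3 lookups

TLB: [["0x340200", "0x38"], ["0x680C1C", "0x3D"], ["0x740000", "0x46"], ["0x783C11", "0x50"]]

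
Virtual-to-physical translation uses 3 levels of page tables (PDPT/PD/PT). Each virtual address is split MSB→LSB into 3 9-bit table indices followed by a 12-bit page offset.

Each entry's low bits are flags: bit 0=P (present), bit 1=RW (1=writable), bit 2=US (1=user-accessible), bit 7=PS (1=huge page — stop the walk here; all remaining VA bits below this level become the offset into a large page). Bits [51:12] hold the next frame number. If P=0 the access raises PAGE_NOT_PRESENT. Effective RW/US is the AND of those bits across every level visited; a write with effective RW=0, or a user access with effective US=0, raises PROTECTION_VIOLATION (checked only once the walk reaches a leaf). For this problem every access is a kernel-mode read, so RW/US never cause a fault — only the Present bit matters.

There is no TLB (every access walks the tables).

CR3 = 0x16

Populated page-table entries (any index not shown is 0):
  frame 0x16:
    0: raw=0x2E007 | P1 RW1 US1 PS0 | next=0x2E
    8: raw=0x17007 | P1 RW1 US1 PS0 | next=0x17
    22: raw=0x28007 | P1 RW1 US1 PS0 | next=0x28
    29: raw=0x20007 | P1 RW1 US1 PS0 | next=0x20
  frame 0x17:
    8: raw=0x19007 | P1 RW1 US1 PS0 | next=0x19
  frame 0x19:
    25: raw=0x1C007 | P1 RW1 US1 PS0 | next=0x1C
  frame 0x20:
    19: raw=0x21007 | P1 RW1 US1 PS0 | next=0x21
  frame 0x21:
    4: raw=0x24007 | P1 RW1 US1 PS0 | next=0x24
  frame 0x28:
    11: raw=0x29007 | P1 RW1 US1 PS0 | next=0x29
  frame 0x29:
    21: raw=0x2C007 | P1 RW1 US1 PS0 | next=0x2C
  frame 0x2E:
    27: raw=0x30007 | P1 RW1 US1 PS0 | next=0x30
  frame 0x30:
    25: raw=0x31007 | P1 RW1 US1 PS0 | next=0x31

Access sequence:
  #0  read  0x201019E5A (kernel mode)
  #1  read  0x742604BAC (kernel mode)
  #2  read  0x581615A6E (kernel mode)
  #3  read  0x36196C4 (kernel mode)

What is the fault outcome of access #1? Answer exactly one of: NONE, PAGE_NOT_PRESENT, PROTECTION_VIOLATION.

Trace:
#0 VA=0x201019E5A (r,kernel):
  L0: frame=0x16 idx=8 entry=0x17007 [P=1 RW=1 US=1 PS=0]
  L1: frame=0x17 idx=8 entry=0x19007 [P=1 RW=1 US=1 PS=0]
  L2: frame=0x19 idx=25 entry=0x1C007 [P=1 RW=1 US=1 PS=0]
  ✓ 0x1CE5A  — 3 lookups
#1 VA=0x742604BAC (r,kernel):
  L0: frame=0x16 idx=29 entry=0x20007 [P=1 RW=1 US=1 PS=0]
  L1: frame=0x20 idx=19 entry=0x21007 [P=1 RW=1 US=1 PS=0]
  L2: frame=0x21 idx=4 entry=0x24007 [P=1 RW=1 US=1 PS=0]
  ✓ 0x24BAC  — 3 lookups
#2 VA=0x581615A6E (r,kernel):
  L0: frame=0x16 idx=22 entry=0x28007 [P=1 RW=1 US=1 PS=0]
  L1: frame=0x28 idx=11 entry=0x29007 [P=1 RW=1 US=1 PS=0]
  L2: frame=0x29 idx=21 entry=0x2C007 [P=1 RW=1 US=1 PS=0]
  ✓ 0x2CA6E  — 3 lookups
#3 VA=0x36196C4 (r,kernel):
  L0: frame=0x16 idx=0 entry=0x2E007 [P=1 RW=1 US=1 PS=0]
  L1: frame=0x2E idx=27 entry=0x30007 [P=1 RW=1 US=1 PS=0]
  L2: frame=0x30 idx=25 entry=0x31007 [P=1 RW=1 US=1 PS=0]
  ✓ 0x316C4  — 3 lookups

Access #1 fault: NONE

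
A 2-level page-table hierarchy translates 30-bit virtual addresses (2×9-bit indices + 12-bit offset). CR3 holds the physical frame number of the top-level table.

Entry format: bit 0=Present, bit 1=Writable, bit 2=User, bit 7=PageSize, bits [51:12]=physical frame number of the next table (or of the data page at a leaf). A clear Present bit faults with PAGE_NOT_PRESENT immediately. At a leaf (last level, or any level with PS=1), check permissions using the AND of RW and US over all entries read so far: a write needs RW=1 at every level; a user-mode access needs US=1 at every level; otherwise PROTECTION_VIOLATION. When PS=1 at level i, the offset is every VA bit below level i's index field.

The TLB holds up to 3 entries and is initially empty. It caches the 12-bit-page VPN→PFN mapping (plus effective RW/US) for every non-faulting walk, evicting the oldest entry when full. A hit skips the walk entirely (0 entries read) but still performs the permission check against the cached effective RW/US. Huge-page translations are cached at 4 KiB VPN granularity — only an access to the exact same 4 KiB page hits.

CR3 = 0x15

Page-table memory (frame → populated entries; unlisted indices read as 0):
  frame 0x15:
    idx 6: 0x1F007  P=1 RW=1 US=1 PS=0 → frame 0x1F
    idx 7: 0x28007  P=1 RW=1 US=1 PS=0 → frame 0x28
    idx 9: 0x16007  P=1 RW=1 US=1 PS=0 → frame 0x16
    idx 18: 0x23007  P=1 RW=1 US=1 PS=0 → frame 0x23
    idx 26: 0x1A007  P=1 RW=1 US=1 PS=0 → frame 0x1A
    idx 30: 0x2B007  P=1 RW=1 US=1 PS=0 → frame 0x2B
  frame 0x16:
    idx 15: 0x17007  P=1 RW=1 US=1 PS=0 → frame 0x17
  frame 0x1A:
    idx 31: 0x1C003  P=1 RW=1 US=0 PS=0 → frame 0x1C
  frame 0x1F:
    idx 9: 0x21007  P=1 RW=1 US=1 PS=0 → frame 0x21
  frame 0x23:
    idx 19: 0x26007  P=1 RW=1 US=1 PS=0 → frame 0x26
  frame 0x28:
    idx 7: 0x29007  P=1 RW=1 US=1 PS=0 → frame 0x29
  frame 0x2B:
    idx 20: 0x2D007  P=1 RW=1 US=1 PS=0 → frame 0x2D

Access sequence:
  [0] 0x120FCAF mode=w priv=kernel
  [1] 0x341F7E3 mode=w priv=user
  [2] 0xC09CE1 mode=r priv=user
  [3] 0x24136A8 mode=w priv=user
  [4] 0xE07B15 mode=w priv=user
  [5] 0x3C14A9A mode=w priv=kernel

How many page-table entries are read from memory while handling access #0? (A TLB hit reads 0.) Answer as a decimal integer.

Per-access translation:
#0 VA=0x120FCAF (w,kernel):
  L0 @0x15[9] → 0x16007  P=1,RW=1,US=1,PS=0
  L1 @0x16[15] → 0x17007  P=1,RW=1,US=1,PS=0
  ✓ 0x17CAF  — 2 lookups
#1 VA=0x341F7E3 (w,user):
  L0 @0x15[26] → 0x1A007  P=1,RW=1,US=1,PS=0
  L1 @0x1A[31] → 0x1C003  P=1,RW=1,US=0,PS=0
  ✗ PROTECTION_VIOLATION  [2 reads]
#2 VA=0xC09CE1 (r,user):
  L0 @0x15[6] → 0x1F007  P=1,RW=1,US=1,PS=0
  L1 @0x1F[9] → 0x21007  P=1,RW=1,US=1,PS=0
  ✓ 0x21CE1  — 2 lookups
#3 VA=0x24136A8 (w,user):
  L0 @0x15[18] → 0x23007  P=1,RW=1,US=1,PS=0
  L1 @0x23[19] → 0x26007  P=1,RW=1,US=1,PS=0
  ✓ 0x266A8  — 2 lookups
#4 VA=0xE07B15 (w,user):
  L0 @0x15[7] → 0x28007  P=1,RW=1,US=1,PS=0
  L1 @0x28[7] → 0x29007  P=1,RW=1,US=1,PS=0
  ✓ 0x29B15  — 2 lookups
#5 VA=0x3C14A9A (w,kernel):
  L0 @0x15[30] → 0x2B007  P=1,RW=1,US=1,PS=0
  L1 @0x2B[20] → 0x2D007  P=1,RW=1,US=1,PS=0
  ✓ 0x2DA9A  — 2 lookups

Entries read for #0: 2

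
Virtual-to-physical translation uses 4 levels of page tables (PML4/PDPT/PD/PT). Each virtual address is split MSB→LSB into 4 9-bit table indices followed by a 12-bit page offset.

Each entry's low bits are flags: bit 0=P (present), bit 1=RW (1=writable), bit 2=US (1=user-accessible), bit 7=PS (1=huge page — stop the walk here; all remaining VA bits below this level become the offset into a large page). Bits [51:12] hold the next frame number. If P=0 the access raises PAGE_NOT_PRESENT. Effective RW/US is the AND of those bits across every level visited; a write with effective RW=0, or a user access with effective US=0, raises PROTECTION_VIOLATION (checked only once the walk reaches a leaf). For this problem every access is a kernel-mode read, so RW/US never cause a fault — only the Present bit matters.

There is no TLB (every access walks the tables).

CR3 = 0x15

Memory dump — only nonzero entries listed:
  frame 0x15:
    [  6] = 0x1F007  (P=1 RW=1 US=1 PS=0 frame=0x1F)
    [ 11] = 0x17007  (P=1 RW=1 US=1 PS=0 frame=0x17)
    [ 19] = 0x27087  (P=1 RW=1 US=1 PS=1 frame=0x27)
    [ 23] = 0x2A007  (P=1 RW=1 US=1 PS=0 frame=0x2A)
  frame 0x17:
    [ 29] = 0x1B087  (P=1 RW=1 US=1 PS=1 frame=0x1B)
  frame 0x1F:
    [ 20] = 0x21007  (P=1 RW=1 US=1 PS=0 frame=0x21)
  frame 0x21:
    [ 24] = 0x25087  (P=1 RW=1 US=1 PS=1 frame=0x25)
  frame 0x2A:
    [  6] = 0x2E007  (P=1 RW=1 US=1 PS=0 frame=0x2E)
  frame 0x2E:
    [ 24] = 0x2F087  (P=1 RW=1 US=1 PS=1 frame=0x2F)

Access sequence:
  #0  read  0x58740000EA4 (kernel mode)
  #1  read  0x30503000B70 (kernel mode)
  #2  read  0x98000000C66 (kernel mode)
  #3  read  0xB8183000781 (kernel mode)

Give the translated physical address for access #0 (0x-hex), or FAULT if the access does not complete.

Walk each access:
#0 VA=0x58740000EA4 (r,kernel):
  [0] read 0x15 idx=11: raw=0x17007 flags P=1 W=1 U=1 S=0
  [1] read 0x17 idx=29: raw=0x1B087 flags P=1 W=1 U=1 S=1
  ✓ 0x1BEA4 (huge @L1)  — 2 lookups
#1 VA=0x30503000B70 (r,kernel):
  [0] read 0x15 idx=6: raw=0x1F007 flags P=1 W=1 U=1 S=0
  [1] read 0x1F idx=20: raw=0x21007 flags P=1 W=1 U=1 S=0
  [2] read 0x21 idx=24: raw=0x25087 flags P=1 W=1 U=1 S=1
  ✓ 0x25B70 (huge @L2)  — 3 lookups
#2 VA=0x98000000C66 (r,kernel):
  [0] read 0x15 idx=19: raw=0x27087 flags P=1 W=1 U=1 S=1
  ✓ 0x27C66 (huge @L0)  — 1 lookups
#3 VA=0xB8183000781 (r,kernel):
  [0] read 0x15 idx=23: raw=0x2A007 flags P=1 W=1 U=1 S=0
  [1] read 0x2A idx=6: raw=0x2E007 flags P=1 W=1 U=1 S=0
  [2] read 0x2E idx=24: raw=0x2F087 flags P=1 W=1 U=1 S=1
  ✓ 0x2F781 (huge @L2)  — 3 lookups

Access #0 PA: 0x1BEA4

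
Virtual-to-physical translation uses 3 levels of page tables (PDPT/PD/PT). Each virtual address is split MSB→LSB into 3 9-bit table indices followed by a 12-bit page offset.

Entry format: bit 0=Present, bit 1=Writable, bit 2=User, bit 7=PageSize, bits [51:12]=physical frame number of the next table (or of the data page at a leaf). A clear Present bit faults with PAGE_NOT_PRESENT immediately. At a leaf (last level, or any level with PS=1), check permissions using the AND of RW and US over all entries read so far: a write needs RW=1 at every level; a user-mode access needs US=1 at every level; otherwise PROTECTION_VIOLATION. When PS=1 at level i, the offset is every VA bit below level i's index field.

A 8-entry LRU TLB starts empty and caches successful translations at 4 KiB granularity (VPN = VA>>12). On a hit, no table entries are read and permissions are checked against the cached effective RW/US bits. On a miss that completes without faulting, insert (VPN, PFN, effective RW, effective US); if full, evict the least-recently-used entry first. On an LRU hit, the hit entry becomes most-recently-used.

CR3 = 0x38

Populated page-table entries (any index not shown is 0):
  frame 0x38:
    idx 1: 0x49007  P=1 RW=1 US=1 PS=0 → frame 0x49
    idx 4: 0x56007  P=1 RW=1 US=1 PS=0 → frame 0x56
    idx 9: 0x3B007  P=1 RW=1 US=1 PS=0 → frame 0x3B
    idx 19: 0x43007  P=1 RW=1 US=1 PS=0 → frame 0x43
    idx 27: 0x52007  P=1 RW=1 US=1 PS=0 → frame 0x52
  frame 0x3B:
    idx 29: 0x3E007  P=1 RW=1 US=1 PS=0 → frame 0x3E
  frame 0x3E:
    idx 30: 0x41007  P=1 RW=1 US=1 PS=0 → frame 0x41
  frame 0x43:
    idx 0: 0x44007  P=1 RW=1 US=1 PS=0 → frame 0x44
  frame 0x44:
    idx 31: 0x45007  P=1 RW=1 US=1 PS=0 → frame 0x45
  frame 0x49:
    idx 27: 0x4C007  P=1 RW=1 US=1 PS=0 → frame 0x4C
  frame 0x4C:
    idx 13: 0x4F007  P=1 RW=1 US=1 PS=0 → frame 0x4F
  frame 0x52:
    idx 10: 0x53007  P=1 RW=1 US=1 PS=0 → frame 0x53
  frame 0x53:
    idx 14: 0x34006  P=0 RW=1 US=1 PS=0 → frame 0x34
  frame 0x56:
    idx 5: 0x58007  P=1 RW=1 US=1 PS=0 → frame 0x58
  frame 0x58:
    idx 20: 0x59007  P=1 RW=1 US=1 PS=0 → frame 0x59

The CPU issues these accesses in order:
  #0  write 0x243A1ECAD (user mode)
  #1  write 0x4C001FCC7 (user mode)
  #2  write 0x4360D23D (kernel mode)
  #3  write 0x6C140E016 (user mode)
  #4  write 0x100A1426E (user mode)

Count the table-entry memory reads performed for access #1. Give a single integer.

Walk each access:
#0 VA=0x243A1ECAD (w,user):
  L0 @0x38[9] → 0x3B007  P=1,RW=1,US=1,PS=0
  L1 @0x3B[29] → 0x3E007  P=1,RW=1,US=1,PS=0
  L2 @0x3E[30] → 0x41007  P=1,RW=1,US=1,PS=0
  → PA=0x41CAD  (3 entries read)
#1 VA=0x4C001FCC7 (w,user):
  L0 @0x38[19] → 0x43007  P=1,RW=1,US=1,PS=0
  L1 @0x43[0] → 0x44007  P=1,RW=1,US=1,PS=0
  L2 @0x44[31] → 0x45007  P=1,RW=1,US=1,PS=0
  → PA=0x45CC7  (3 entries read)
#2 VA=0x4360D23D (w,kernel):
  L0 @0x38[1] → 0x49007  P=1,RW=1,US=1,PS=0
  L1 @0x49[27] → 0x4C007  P=1,RW=1,US=1,PS=0
  L2 @0x4C[13] → 0x4F007  P=1,RW=1,US=1,PS=0
  → PA=0x4F23D  (3 entries read)
#3 VA=0x6C140E016 (w,user):
  L0 @0x38[27] → 0x52007  P=1,RW=1,US=1,PS=0
  L1 @0x52[10] → 0x53007  P=1,RW=1,US=1,PS=0
  L2 @0x53[14] → 0x34006  P=0,RW=1,US=1,PS=0
  → PAGE_NOT_PRESENT  (3 entries read)
#4 VA=0x100A1426E (w,user):
  L0 @0x38[4] → 0x56007  P=1,RW=1,US=1,PS=0
  L1 @0x56[5] → 0x58007  P=1,RW=1,US=1,PS=0
  L2 @0x58[20] → 0x59007  P=1,RW=1,US=1,PS=0
  → PA=0x5926E  (3 entries read)

Entries read for #1: 3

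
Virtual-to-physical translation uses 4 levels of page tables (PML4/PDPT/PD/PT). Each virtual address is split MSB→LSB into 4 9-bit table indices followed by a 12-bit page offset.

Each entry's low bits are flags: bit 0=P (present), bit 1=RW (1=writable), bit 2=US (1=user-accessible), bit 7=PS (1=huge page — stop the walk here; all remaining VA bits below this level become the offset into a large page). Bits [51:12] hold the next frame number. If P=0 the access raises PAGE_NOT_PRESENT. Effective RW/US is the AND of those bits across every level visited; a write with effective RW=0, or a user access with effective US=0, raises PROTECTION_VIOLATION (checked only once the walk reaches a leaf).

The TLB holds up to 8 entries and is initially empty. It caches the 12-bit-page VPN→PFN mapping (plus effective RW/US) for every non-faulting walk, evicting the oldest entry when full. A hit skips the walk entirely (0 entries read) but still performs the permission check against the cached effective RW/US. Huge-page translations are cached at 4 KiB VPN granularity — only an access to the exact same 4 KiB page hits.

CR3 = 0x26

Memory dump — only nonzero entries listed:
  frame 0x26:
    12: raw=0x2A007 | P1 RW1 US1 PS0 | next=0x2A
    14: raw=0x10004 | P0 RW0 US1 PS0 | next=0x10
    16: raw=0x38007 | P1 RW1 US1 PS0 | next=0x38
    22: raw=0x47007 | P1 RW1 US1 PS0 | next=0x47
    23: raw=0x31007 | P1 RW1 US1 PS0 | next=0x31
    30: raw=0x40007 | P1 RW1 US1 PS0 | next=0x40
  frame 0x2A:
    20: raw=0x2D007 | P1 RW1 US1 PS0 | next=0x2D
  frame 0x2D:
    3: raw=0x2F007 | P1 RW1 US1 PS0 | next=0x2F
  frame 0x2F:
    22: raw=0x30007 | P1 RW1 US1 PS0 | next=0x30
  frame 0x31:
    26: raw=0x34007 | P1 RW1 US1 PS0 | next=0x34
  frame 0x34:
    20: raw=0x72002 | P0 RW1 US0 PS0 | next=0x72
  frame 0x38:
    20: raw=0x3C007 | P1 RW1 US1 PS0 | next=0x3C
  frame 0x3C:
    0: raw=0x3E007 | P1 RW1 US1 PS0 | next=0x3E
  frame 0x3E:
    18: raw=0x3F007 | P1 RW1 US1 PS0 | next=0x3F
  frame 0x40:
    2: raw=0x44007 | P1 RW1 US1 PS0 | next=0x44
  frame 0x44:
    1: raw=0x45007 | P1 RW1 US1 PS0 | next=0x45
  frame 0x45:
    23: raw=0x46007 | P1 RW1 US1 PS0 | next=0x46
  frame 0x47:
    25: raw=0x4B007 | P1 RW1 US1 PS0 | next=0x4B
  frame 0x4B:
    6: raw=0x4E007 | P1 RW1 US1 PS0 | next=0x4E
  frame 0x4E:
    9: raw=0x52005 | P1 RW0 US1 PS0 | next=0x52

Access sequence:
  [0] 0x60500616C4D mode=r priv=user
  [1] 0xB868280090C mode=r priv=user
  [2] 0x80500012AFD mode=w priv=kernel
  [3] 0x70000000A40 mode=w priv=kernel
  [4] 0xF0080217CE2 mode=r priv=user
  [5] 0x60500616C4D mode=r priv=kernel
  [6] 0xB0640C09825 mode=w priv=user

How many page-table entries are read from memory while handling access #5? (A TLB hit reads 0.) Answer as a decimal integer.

Per-access translation:
#0 VA=0x60500616C4D (r,user):
  L0: frame=0x26 idx=12 entry=0x2A007 [P=1 RW=1 US=1 PS=0]
  L1: frame=0x2A idx=20 entry=0x2D007 [P=1 RW=1 US=1 PS=0]
  L2: frame=0x2D idx=3 entry=0x2F007 [P=1 RW=1 US=1 PS=0]
  L3: frame=0x2F idx=22 entry=0x30007 [P=1 RW=1 US=1 PS=0]
  ✓ 0x30C4D  — 4 lookups
#1 VA=0xB868280090C (r,user):
  L0: frame=0x26 idx=23 entry=0x31007 [P=1 RW=1 US=1 PS=0]
  L1: frame=0x31 idx=26 entry=0x34007 [P=1 RW=1 US=1 PS=0]
  L2: frame=0x34 idx=20 entry=0x72002 [P=0 RW=1 US=0 PS=0]
  → PAGE_NOT_PRESENT  (3 entries read)
#2 VA=0x80500012AFD (w,kernel):
  L0: frame=0x26 idx=16 entry=0x38007 [P=1 RW=1 US=1 PS=0]
  L1: frame=0x38 idx=20 entry=0x3C007 [P=1 RW=1 US=1 PS=0]
  L2: frame=0x3C idx=0 entry=0x3E007 [P=1 RW=1 US=1 PS=0]
  L3: frame=0x3E idx=18 entry=0x3F007 [P=1 RW=1 US=1 PS=0]
  ✓ 0x3FAFD  — 4 lookups
#3 VA=0x70000000A40 (w,kernel):
  L0: frame=0x26 idx=14 entry=0x10004 [P=0 RW=0 US=1 PS=0]
  → PAGE_NOT_PRESENT  (1 entries read)
#4 VA=0xF0080217CE2 (r,user):
  L0: frame=0x26 idx=30 entry=0x40007 [P=1 RW=1 US=1 PS=0]
  L1: frame=0x40 idx=2 entry=0x44007 [P=1 RW=1 US=1 PS=0]
  L2: frame=0x44 idx=1 entry=0x45007 [P=1 RW=1 US=1 PS=0]
  L3: frame=0x45 idx=23 entry=0x46007 [P=1 RW=1 US=1 PS=0]
  ✓ 0x46CE2  — 4 lookups
#5 VA=0x60500616C4D (r,kernel):
  TLB hit vpn=0x60500616 → PA=0x30C4D
#6 VA=0xB0640C09825 (w,user):
  L0: frame=0x26 idx=22 entry=0x47007 [P=1 RW=1 US=1 PS=0]
  L1: frame=0x47 idx=25 entry=0x4B007 [P=1 RW=1 US=1 PS=0]
  L2: frame=0x4B idx=6 entry=0x4E007 [P=1 RW=1 US=1 PS=0]
  L3: frame=0x4E idx=9 entry=0x52005 [P=1 RW=0 US=1 PS=0]
  → PROTECTION_VIOLATION  (4 entries read)

Entries read for #5: 0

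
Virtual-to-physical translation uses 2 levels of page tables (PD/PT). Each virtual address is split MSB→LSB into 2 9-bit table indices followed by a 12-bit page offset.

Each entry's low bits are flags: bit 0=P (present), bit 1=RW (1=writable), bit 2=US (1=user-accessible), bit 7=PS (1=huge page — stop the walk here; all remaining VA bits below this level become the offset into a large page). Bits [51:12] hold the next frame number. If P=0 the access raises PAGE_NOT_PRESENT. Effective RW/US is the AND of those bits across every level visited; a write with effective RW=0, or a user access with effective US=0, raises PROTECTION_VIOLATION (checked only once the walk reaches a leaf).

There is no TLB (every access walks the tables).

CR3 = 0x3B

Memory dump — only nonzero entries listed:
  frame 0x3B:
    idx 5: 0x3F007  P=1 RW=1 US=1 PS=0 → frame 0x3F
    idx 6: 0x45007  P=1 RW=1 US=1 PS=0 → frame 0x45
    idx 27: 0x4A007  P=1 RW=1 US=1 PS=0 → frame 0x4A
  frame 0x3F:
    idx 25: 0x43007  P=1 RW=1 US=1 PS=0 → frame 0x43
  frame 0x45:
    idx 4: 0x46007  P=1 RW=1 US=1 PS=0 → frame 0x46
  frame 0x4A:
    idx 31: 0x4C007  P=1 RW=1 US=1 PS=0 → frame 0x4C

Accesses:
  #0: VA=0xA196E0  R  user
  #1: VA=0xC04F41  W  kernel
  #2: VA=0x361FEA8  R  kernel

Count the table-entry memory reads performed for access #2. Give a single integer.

Walk each access:
#0 VA=0xA196E0 (r,user):
  lvl0: tbl 0x3B, slot 5 ⇒ 0x3F007 (P1/RW1/US1/PS0)
  lvl1: tbl 0x3F, slot 25 ⇒ 0x43007 (P1/RW1/US1/PS0)
  ⇒ phys 0x436E0  [2 reads]
#1 VA=0xC04F41 (w,kernel):
  lvl0: tbl 0x3B, slot 6 ⇒ 0x45007 (P1/RW1/US1/PS0)
  lvl1: tbl 0x45, slot 4 ⇒ 0x46007 (P1/RW1/US1/PS0)
  ⇒ phys 0x46F41  [2 reads]
#2 VA=0x361FEA8 (r,kernel):
  lvl0: tbl 0x3B, slot 27 ⇒ 0x4A007 (P1/RW1/US1/PS0)
  lvl1: tbl 0x4A, slot 31 ⇒ 0x4C007 (P1/RW1/US1/PS0)
  ⇒ phys 0x4CEA8  [2 reads]

Entries read for #2: 2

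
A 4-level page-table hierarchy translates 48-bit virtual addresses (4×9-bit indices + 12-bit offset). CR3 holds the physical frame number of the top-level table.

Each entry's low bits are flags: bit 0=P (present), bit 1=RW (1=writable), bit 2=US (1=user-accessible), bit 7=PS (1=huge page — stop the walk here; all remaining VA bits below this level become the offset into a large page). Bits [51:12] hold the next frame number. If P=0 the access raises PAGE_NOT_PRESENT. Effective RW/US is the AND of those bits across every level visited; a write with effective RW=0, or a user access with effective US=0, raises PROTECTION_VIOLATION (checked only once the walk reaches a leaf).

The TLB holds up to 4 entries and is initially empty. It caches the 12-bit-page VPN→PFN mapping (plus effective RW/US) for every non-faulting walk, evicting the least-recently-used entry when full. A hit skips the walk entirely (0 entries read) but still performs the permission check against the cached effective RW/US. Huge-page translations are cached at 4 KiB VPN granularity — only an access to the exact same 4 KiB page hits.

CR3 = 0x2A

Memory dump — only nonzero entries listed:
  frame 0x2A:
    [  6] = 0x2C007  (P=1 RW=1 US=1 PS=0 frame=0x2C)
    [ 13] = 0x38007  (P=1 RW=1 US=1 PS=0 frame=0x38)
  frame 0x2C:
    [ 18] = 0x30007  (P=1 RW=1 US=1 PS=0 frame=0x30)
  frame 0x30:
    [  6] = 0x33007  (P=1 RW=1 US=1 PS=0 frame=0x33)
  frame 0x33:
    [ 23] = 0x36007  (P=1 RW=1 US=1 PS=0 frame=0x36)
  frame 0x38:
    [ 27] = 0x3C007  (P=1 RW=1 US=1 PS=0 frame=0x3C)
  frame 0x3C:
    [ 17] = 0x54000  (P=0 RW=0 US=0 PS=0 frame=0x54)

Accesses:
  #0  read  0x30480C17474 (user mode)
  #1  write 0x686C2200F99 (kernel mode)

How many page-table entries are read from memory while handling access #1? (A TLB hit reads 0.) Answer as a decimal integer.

Walk each access:
#0 VA=0x30480C17474 (r,user):
  [0] read 0x2A idx=6: raw=0x2C007 flags P=1 W=1 U=1 S=0
  [1] read 0x2C idx=18: raw=0x30007 flags P=1 W=1 U=1 S=0
  [2] read 0x30 idx=6: raw=0x33007 flags P=1 W=1 U=1 S=0
  [3] read 0x33 idx=23: raw=0x36007 flags P=1 W=1 U=1 S=0
  ✓ 0x36474  — 4 lookups
#1 VA=0x686C2200F99 (w,kernel):
  [0] read 0x2A idx=13: raw=0x38007 flags P=1 W=1 U=1 S=0
  [1] read 0x38 idx=27: raw=0x3C007 flags P=1 W=1 U=1 S=0
  [2] read 0x3C idx=17: raw=0x54000 flags P=0 W=0 U=0 S=0
  → PAGE_NOT_PRESENT  (3 entries read)

Entries read for #1: 3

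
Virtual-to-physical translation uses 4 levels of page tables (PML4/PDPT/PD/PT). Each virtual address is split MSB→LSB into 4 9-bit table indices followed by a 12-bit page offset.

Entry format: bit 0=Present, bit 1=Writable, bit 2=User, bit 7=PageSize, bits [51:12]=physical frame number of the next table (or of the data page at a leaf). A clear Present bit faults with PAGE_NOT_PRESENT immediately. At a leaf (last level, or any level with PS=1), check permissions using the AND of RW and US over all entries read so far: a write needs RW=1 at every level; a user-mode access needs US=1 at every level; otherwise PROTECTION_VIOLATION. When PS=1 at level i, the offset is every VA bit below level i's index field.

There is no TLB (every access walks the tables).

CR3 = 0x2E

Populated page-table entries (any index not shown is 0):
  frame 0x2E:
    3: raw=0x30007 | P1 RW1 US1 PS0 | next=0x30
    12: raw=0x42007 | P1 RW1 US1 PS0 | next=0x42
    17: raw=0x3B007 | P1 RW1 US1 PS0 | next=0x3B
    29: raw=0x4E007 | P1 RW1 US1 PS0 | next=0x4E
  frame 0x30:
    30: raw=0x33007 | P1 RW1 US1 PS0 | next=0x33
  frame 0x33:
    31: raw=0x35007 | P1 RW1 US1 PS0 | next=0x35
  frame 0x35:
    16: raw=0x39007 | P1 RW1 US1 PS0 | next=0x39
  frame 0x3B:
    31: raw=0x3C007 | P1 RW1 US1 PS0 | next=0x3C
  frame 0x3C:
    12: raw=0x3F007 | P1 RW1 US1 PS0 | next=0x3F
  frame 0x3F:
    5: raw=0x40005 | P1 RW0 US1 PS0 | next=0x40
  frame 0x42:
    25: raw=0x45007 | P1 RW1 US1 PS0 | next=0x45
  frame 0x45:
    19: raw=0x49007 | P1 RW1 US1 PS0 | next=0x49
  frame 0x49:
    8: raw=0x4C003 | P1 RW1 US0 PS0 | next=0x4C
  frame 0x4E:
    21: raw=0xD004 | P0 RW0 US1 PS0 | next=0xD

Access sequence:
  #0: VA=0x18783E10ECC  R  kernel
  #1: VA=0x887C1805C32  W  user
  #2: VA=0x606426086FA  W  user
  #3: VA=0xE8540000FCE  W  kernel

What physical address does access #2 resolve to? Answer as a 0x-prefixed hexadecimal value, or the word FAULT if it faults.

Per-access translation:
#0 VA=0x18783E10ECC (r,kernel):
  L0: frame=0x2E idx=3 entry=0x30007 [P=1 RW=1 US=1 PS=0]
  L1: frame=0x30 idx=30 entry=0x33007 [P=1 RW=1 US=1 PS=0]
  L2: frame=0x33 idx=31 entry=0x35007 [P=1 RW=1 US=1 PS=0]
  L3: frame=0x35 idx=16 entry=0x39007 [P=1 RW=1 US=1 PS=0]
  ⇒ phys 0x39ECC  [4 reads]
#1 VA=0x887C1805C32 (w,user):
  L0: frame=0x2E idx=17 entry=0x3B007 [P=1 RW=1 US=1 PS=0]
  L1: frame=0x3B idx=31 entry=0x3C007 [P=1 RW=1 US=1 PS=0]
  L2: frame=0x3C idx=12 entry=0x3F007 [P=1 RW=1 US=1 PS=0]
  L3: frame=0x3F idx=5 entry=0x40005 [P=1 RW=0 US=1 PS=0]
  ✗ PROTECTION_VIOLATION  [4 reads]
#2 VA=0x606426086FA (w,user):
  L0: frame=0x2E idx=12 entry=0x42007 [P=1 RW=1 US=1 PS=0]
  L1: frame=0x42 idx=25 entry=0x45007 [P=1 RW=1 US=1 PS=0]
  L2: frame=0x45 idx=19 entry=0x49007 [P=1 RW=1 US=1 PS=0]
  L3: frame=0x49 idx=8 entry=0x4C003 [P=1 RW=1 US=0 PS=0]
  ✗ PROTECTION_VIOLATION  [4 reads]
#3 VA=0xE8540000FCE (w,kernel):
  L0: frame=0x2E idx=29 entry=0x4E007 [P=1 RW=1 US=1 PS=0]
  L1: frame=0x4E idx=21 entry=0xD004 [P=0 RW=0 US=1 PS=0]
  ✗ PAGE_NOT_PRESENT  [2 reads]

Access #2 PA: FAULT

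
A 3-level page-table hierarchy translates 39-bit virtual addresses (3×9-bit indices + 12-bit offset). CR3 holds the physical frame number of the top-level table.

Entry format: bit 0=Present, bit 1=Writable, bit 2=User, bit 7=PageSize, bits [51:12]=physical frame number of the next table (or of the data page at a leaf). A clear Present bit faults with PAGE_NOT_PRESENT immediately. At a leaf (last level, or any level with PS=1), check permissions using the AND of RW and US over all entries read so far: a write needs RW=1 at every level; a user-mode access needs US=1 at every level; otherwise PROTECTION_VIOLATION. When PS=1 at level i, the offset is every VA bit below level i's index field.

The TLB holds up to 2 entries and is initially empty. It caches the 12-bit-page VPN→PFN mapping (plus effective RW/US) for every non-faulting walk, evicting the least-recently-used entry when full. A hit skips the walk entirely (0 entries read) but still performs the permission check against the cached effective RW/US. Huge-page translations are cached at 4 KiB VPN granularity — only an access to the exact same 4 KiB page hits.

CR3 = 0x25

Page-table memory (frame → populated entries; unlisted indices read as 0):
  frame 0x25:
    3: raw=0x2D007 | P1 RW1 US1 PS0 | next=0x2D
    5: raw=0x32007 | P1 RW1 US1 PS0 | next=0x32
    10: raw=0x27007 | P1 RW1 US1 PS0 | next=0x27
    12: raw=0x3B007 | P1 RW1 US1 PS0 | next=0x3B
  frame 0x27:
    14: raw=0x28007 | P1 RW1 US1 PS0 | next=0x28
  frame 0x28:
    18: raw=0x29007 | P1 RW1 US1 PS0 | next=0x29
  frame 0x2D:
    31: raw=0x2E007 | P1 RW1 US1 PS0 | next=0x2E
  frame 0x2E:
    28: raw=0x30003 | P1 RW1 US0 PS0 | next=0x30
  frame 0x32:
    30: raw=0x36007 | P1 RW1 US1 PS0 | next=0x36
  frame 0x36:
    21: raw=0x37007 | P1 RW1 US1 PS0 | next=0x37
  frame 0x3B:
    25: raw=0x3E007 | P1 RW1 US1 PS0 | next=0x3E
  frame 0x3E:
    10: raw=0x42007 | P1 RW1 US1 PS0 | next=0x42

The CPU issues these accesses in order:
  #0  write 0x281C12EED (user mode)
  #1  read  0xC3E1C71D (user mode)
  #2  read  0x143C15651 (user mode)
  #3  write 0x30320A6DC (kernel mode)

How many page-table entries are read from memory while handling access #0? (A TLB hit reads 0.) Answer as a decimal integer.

Walk each access:
#0 VA=0x281C12EED (w,user):
  [0] read 0x25 idx=10: raw=0x27007 flags P=1 W=1 U=1 S=0
  [1] read 0x27 idx=14: raw=0x28007 flags P=1 W=1 U=1 S=0
  [2] read 0x28 idx=18: raw=0x29007 flags P=1 W=1 U=1 S=0
  ⇒ phys 0x29EED  [3 reads]
#1 VA=0xC3E1C71D (r,user):
  [0] read 0x25 idx=3: raw=0x2D007 flags P=1 W=1 U=1 S=0
  [1] read 0x2D idx=31: raw=0x2E007 flags P=1 W=1 U=1 S=0
  [2] read 0x2E idx=28: raw=0x30003 flags P=1 W=1 U=0 S=0
  → PROTECTION_VIOLATION  (3 entries read)
#2 VA=0x143C15651 (r,user):
  [0] read 0x25 idx=5: raw=0x32007 flags P=1 W=1 U=1 S=0
  [1] read 0x32 idx=30: raw=0x36007 flags P=1 W=1 U=1 S=0
  [2] read 0x36 idx=21: raw=0x37007 flags P=1 W=1 U=1 S=0
  ⇒ phys 0x37651  [3 reads]
#3 VA=0x30320A6DC (w,kernel):
  [0] read 0x25 idx=12: raw=0x3B007 flags P=1 W=1 U=1 S=0
  [1] read 0x3B idx=25: raw=0x3E007 flags P=1 W=1 U=1 S=0
  [2] read 0x3E idx=10: raw=0x42007 flags P=1 W=1 U=1 S=0
  ⇒ phys 0x426DC  [3 reads]

Entries read for #0: 3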